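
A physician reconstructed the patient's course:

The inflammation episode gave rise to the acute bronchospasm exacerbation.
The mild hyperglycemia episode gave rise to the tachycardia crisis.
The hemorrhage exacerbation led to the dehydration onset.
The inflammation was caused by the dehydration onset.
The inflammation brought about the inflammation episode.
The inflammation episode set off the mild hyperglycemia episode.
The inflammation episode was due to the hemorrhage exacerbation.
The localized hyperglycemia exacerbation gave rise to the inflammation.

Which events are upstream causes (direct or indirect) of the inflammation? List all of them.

the dehydration onset, the hemorrhage exacerbation, the localized hyperglycemia exacerbation

Immediate causes of the inflammation: the dehydration onset, the localized hyperglycemia exacerbation.
Further upstream: the hemorrhage exacerbation.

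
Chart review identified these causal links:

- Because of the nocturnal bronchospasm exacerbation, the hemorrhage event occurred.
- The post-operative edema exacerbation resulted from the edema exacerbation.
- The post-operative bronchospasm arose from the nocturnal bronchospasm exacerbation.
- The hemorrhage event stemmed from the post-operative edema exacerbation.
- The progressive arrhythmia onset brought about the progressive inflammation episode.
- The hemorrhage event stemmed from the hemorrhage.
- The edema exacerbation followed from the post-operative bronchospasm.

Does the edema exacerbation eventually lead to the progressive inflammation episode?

No

The edema exacerbation leads to the post-operative edema exacerbation, the hemorrhage event; the progressive inflammation episode is not among them.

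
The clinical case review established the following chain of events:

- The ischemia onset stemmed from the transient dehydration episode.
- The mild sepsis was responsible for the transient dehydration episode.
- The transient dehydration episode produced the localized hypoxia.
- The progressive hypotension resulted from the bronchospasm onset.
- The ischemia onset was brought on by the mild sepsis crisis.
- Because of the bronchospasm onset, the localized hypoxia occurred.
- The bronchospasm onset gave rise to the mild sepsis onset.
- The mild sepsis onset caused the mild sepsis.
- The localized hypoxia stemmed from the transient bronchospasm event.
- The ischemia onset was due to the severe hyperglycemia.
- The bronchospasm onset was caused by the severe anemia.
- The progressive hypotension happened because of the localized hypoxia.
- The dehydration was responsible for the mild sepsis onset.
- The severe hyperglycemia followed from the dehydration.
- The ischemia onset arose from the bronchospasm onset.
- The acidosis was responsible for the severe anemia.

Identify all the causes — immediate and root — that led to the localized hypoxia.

Immediate causes of the localized hypoxia: the bronchospasm onset, the transient bronchospasm event, the transient dehydration episode.
Further upstream: the acidosis, the severe anemia, the dehydration, the mild sepsis onset, the mild sepsis.

the acidosis, the bronchospasm onset, the dehydration, the mild sepsis, the mild sepsis onset, the severe anemia, the transient bronchospasm event, the transient dehydration episode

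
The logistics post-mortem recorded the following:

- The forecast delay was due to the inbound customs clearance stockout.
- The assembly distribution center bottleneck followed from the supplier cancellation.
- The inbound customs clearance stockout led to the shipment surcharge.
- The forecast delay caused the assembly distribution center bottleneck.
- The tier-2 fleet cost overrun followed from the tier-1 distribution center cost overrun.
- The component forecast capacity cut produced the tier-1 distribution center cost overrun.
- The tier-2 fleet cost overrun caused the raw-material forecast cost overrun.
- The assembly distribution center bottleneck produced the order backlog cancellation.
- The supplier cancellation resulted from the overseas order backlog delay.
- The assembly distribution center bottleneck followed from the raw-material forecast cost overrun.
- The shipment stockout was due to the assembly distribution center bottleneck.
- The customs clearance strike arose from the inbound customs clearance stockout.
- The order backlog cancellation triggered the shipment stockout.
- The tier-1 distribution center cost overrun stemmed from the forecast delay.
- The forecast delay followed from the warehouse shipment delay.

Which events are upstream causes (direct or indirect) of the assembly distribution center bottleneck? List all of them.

the component forecast capacity cut, the forecast delay, the inbound customs clearance stockout, the overseas order backlog delay, the raw-material forecast cost overrun, the supplier cancellation, the tier-1 distribution center cost overrun, the tier-2 fleet cost overrun, the warehouse shipment delay

Immediate causes of the assembly distribution center bottleneck: the forecast delay, the supplier cancellation, the raw-material forecast cost overrun.
Further upstream: the inbound customs clearance stockout, the warehouse shipment delay, the overseas order backlog delay, the component forecast capacity cut, the tier-1 distribution center cost overrun, the tier-2 fleet cost overrun.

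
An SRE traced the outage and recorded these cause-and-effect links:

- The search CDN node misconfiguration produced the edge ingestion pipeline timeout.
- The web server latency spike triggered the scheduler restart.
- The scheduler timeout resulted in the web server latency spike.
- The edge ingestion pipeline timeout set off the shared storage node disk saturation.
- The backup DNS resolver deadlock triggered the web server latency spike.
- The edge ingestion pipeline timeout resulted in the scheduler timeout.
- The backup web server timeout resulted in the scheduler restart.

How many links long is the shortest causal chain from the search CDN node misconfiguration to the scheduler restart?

Shortest chain: the search CDN node misconfiguration → the edge ingestion pipeline timeout → the scheduler timeout → the web server latency spike → the scheduler restart.

4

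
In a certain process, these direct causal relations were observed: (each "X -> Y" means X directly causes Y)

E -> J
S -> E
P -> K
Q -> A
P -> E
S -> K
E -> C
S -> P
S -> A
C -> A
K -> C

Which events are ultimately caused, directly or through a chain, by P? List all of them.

A, C, E, J, K

Direct effects: E, K.
2 steps out: J, C.
3 steps out: A.
Not reachable from it: S, Q.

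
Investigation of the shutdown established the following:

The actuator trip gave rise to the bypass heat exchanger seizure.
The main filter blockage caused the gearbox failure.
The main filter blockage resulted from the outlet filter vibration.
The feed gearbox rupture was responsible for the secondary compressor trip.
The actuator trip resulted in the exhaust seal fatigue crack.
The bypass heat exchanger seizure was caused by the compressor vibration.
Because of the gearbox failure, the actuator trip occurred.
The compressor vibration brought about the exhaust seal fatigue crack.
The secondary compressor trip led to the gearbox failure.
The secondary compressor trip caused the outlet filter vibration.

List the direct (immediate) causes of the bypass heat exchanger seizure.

the actuator trip, the compressor vibration

Upstream contributors include the feed gearbox rupture, the secondary compressor trip, the outlet filter vibration, the main filter blockage, the gearbox failure, but only the actuator trip, the compressor vibration feed directly into the bypass heat exchanger seizure.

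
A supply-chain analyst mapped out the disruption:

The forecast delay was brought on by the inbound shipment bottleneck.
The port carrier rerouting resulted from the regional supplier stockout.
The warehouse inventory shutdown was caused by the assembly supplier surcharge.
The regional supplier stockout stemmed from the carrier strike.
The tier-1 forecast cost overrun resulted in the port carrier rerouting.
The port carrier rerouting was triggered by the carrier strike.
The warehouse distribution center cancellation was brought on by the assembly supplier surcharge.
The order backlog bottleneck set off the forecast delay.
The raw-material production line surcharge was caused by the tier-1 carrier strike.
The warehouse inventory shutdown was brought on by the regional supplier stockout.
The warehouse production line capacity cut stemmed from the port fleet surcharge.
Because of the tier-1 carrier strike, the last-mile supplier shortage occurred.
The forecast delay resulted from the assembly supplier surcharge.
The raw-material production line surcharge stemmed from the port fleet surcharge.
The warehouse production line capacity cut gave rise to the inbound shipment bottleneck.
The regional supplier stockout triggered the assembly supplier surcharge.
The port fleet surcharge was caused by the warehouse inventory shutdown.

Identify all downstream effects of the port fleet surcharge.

Direct effects: the warehouse production line capacity cut, the raw-material production line surcharge.
2 steps out: the inbound shipment bottleneck.
3 steps out: the forecast delay.
Not reachable from it: the tier-1 carrier strike, the carrier strike, the last-mile supplier shortage, the regional supplier stockout, the assembly supplier surcharge, the warehouse inventory shutdown, the tier-1 forecast cost overrun, the warehouse distribution center cancellation, the order backlog bottleneck, the port carrier rerouting.

the forecast delay, the inbound shipment bottleneck, the raw-material production line surcharge, the warehouse production line capacity cut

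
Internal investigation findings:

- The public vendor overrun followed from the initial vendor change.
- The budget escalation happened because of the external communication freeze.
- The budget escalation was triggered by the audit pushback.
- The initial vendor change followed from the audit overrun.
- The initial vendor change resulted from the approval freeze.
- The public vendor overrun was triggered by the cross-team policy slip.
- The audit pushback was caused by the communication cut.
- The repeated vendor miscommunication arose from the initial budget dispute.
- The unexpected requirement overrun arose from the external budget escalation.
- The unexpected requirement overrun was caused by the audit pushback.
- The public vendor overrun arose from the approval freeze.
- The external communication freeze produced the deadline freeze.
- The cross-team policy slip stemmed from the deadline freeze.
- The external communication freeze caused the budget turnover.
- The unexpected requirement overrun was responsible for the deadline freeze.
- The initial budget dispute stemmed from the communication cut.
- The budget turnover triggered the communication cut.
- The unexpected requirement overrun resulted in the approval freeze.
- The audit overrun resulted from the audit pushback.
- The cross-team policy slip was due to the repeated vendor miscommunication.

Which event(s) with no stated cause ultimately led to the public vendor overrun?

the external budget escalation, the external communication freeze

Tracing upstream from the public vendor overrun: the public vendor overrun ← the cross-team policy slip ← the deadline freeze ← the external communication freeze.
A separate upstream branch: the public vendor overrun ← the approval freeze ← the unexpected requirement overrun ← the external budget escalation.
Each of those chain origins has no stated cause.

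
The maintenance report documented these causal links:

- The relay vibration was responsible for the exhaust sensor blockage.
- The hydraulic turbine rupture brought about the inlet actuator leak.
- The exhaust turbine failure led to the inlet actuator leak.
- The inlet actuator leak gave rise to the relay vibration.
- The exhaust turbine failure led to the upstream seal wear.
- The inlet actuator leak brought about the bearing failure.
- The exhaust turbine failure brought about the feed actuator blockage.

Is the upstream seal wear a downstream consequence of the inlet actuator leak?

No

The inlet actuator leak leads to the relay vibration, the exhaust sensor blockage, the bearing failure; the upstream seal wear is not among them.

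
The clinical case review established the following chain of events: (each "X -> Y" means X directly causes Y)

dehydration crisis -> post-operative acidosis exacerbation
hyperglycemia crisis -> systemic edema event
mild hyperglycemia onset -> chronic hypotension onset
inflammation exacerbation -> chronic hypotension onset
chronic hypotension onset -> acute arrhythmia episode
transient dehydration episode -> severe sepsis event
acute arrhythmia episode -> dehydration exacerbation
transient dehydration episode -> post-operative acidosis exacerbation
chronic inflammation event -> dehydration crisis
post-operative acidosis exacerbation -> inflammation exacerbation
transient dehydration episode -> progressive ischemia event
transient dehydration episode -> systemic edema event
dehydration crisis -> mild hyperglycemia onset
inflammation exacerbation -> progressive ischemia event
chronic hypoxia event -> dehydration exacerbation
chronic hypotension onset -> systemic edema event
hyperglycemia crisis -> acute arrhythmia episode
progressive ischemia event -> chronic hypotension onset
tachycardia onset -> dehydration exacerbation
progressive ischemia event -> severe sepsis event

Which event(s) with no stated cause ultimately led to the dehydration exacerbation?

Tracing upstream from the dehydration exacerbation: the dehydration exacerbation ← the acute arrhythmia episode ← the chronic hypotension onset ← the mild hyperglycemia onset ← the dehydration crisis ← the chronic inflammation event.
A separate upstream branch: the dehydration exacerbation ← the acute arrhythmia episode ← the chronic hypotension onset ← the progressive ischemia event ← the transient dehydration episode.
A separate upstream branch: the dehydration exacerbation ← the tachycardia onset.
A separate upstream branch: the dehydration exacerbation ← the acute arrhythmia episode ← the hyperglycemia crisis.
A separate upstream branch: the dehydration exacerbation ← the chronic hypoxia event.
Each of those chain origins has no stated cause.

the chronic hypoxia event, the chronic inflammation event, the hyperglycemia crisis, the tachycardia onset, the transient dehydration episode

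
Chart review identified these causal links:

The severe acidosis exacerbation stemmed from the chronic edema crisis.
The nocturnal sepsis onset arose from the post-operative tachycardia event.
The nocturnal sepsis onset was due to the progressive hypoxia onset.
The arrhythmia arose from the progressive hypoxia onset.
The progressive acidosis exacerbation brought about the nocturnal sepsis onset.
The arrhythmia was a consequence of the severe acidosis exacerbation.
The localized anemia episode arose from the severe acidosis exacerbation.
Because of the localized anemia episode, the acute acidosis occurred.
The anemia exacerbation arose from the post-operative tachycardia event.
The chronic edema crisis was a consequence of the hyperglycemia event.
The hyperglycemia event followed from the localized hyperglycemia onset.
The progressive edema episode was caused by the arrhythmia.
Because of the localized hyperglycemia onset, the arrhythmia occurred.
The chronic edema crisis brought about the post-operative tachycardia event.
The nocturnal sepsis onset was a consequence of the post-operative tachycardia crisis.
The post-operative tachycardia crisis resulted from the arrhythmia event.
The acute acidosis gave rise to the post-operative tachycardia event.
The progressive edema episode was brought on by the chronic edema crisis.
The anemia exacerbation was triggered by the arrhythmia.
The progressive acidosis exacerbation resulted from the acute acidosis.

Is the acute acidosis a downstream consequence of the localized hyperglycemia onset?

Yes

There is a causal chain: the localized hyperglycemia onset → the hyperglycemia event → the chronic edema crisis → the severe acidosis exacerbation → the localized anemia episode → the acute acidosis.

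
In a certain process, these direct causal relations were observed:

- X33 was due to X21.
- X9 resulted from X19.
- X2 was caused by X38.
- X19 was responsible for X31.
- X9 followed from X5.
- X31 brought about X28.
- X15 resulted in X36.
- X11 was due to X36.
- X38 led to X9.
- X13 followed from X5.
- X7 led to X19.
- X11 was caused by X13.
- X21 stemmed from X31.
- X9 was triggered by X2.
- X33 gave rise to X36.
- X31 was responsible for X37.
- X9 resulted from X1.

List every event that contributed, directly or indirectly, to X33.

Immediate cause of X33: X21.
Further upstream: X7, X19, X31.

X19, X21, X31, X7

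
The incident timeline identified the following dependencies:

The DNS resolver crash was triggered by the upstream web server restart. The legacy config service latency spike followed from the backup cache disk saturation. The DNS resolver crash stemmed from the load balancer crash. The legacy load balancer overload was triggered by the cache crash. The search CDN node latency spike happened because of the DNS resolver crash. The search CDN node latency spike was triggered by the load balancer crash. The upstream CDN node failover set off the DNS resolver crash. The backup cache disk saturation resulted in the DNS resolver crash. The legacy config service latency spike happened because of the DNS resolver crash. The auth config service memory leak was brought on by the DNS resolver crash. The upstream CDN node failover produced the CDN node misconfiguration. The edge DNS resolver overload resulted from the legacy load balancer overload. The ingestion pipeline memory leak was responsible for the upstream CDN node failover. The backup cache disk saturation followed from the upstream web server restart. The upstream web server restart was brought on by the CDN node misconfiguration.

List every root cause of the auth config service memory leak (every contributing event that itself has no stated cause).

the ingestion pipeline memory leak, the load balancer crash

Tracing upstream from the auth config service memory leak: the auth config service memory leak ← the DNS resolver crash ← the upstream CDN node failover ← the ingestion pipeline memory leak.
A separate upstream branch: the auth config service memory leak ← the DNS resolver crash ← the load balancer crash.
Each of those chain origins has no stated cause.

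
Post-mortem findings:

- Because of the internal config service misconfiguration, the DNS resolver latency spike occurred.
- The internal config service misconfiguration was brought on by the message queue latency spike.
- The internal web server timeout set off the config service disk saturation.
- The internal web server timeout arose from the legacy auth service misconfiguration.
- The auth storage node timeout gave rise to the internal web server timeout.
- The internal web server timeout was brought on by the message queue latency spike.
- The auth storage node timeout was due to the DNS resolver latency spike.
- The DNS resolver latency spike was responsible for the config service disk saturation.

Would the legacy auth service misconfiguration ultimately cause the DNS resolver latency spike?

The legacy auth service misconfiguration leads to the internal web server timeout, the config service disk saturation; the DNS resolver latency spike is not among them.

No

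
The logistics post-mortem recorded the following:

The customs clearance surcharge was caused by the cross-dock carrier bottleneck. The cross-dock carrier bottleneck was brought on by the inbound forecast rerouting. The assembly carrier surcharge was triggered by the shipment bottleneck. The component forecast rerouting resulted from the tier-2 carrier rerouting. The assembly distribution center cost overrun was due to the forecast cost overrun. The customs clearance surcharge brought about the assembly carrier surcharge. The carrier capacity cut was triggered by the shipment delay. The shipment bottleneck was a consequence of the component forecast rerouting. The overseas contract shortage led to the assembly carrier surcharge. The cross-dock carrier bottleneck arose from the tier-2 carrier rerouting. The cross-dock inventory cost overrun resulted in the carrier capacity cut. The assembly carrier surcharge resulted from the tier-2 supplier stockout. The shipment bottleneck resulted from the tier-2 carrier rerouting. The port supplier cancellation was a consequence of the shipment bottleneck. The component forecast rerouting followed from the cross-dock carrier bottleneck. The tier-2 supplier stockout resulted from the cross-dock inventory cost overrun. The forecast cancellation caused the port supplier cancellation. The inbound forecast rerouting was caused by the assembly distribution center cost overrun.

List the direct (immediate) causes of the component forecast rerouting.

Upstream contributors include the forecast cost overrun, the assembly distribution center cost overrun, the inbound forecast rerouting, but only the cross-dock carrier bottleneck, the tier-2 carrier rerouting feed directly into the component forecast rerouting.

the cross-dock carrier bottleneck, the tier-2 carrier rerouting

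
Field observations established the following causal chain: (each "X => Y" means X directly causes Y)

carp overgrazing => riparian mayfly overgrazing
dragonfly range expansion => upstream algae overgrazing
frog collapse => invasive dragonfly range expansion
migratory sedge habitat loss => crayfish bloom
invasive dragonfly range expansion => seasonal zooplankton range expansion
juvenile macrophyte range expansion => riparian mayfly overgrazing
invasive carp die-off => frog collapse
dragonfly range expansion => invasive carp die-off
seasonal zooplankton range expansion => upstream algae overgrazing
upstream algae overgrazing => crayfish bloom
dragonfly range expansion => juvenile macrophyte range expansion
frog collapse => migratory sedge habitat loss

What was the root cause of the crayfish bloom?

Tracing upstream from the crayfish bloom: the crayfish bloom ← the upstream algae overgrazing ← the dragonfly range expansion.
The dragonfly range expansion has no stated cause, so it is the root.

the dragonfly range expansion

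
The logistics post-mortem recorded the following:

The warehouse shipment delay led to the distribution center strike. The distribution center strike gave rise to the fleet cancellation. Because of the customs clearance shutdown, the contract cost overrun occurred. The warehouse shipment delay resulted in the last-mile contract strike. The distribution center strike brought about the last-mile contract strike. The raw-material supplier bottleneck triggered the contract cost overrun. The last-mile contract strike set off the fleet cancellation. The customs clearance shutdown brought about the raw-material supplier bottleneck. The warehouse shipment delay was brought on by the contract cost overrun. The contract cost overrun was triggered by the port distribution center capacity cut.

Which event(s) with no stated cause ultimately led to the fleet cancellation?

the customs clearance shutdown, the port distribution center capacity cut

Tracing upstream from the fleet cancellation: the fleet cancellation ← the distribution center strike ← the warehouse shipment delay ← the contract cost overrun ← the customs clearance shutdown.
A separate upstream branch: the fleet cancellation ← the distribution center strike ← the warehouse shipment delay ← the contract cost overrun ← the port distribution center capacity cut.
Each of those chain origins has no stated cause.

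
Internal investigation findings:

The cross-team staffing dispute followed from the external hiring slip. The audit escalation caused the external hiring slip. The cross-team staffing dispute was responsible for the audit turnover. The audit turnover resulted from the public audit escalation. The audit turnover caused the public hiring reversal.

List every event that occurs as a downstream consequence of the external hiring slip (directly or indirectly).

Direct effects: the cross-team staffing dispute.
2 steps out: the audit turnover.
3 steps out: the public hiring reversal.
Not reachable from it: the audit escalation, the public audit escalation.

the audit turnover, the cross-team staffing dispute, the public hiring reversal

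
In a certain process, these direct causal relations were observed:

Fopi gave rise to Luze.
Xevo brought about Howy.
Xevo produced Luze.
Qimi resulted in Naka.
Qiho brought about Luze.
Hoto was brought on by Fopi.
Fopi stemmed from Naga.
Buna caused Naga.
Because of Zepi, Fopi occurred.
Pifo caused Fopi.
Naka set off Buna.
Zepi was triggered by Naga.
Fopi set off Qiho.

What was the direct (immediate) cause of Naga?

Buna

Upstream contributors include Qimi, Naka, but only Buna feeds directly into Naga.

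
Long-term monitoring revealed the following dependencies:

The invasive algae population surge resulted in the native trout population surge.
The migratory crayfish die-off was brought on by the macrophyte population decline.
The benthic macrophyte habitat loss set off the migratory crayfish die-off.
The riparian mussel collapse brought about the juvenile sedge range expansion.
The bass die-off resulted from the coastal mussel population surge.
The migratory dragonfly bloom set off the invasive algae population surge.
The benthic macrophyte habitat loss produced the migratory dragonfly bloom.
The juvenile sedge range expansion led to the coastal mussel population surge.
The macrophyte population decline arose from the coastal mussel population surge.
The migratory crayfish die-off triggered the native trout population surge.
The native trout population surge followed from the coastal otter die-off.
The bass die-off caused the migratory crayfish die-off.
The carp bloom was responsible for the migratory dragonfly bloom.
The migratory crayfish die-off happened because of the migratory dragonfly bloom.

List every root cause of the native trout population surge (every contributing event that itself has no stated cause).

the benthic macrophyte habitat loss, the carp bloom, the coastal otter die-off, the riparian mussel collapse

Tracing upstream from the native trout population surge: the native trout population surge ← the migratory crayfish die-off ← the benthic macrophyte habitat loss.
A separate upstream branch: the native trout population surge ← the migratory crayfish die-off ← the bass die-off ← the coastal mussel population surge ← the juvenile sedge range expansion ← the riparian mussel collapse.
A separate upstream branch: the native trout population surge ← the migratory crayfish die-off ← the migratory dragonfly bloom ← the carp bloom.
A separate upstream branch: the native trout population surge ← the coastal otter die-off.
Each of those chain origins has no stated cause.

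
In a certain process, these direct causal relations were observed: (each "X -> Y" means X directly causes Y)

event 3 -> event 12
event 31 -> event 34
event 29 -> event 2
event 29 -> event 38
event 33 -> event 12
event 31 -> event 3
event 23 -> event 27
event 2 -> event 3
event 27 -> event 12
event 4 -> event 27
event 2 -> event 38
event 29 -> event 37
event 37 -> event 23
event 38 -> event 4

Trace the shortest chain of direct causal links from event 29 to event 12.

event 29 → event 2
event 2 → event 3
event 3 → event 12
Length: 3 steps.

event 29 → event 2 → event 3 → event 12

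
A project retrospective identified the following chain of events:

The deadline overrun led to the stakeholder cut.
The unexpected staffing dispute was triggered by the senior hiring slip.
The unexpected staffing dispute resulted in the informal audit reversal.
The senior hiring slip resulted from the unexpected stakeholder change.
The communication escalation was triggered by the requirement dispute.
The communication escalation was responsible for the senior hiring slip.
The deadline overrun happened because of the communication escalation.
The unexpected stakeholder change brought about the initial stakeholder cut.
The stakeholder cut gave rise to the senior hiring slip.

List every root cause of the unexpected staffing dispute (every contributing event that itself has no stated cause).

the requirement dispute, the unexpected stakeholder change

Tracing upstream from the unexpected staffing dispute: the unexpected staffing dispute ← the senior hiring slip ← the unexpected stakeholder change.
A separate upstream branch: the unexpected staffing dispute ← the senior hiring slip ← the communication escalation ← the requirement dispute.
Each of those chain origins has no stated cause.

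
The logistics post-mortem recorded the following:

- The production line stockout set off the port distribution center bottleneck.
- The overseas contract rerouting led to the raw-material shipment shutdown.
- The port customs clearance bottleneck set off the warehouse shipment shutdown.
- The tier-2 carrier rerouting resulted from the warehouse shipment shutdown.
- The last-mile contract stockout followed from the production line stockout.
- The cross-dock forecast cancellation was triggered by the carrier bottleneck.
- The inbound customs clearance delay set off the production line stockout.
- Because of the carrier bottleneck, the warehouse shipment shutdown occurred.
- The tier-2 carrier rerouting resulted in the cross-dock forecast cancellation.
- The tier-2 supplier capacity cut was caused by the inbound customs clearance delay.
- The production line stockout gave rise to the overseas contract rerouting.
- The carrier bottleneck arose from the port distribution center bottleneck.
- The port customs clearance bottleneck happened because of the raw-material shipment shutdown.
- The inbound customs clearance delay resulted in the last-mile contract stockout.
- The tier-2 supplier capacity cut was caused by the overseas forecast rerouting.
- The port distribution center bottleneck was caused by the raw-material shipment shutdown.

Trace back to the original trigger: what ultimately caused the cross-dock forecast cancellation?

Tracing upstream from the cross-dock forecast cancellation: the cross-dock forecast cancellation ← the carrier bottleneck ← the port distribution center bottleneck ← the production line stockout ← the inbound customs clearance delay.
The inbound customs clearance delay has no stated cause, so it is the root.

the inbound customs clearance delay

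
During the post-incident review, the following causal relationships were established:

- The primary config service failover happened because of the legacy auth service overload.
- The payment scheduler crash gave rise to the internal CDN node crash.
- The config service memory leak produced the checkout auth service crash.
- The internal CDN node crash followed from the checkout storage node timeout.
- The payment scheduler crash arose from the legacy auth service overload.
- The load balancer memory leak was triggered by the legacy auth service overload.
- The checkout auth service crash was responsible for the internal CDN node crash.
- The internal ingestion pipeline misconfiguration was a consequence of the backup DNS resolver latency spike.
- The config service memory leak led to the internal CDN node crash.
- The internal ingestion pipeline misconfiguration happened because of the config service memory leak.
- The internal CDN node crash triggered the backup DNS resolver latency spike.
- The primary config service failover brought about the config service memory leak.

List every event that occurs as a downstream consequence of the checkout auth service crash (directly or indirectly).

Direct effects: the internal CDN node crash.
2 steps out: the backup DNS resolver latency spike.
3 steps out: the internal ingestion pipeline misconfiguration.
Not reachable from it: the legacy auth service overload, the load balancer memory leak, the primary config service failover, the payment scheduler crash, the config service memory leak, the checkout storage node timeout.

the backup DNS resolver latency spike, the internal CDN node crash, the internal ingestion pipeline misconfiguration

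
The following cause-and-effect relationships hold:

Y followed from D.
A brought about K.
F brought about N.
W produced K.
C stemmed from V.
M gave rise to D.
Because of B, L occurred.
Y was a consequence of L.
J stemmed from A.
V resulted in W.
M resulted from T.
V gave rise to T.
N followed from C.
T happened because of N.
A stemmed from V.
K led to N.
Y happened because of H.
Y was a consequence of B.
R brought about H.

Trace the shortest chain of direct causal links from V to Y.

V → T
T → M
M → D
D → Y
Length: 4 steps.

V → T → M → D → Y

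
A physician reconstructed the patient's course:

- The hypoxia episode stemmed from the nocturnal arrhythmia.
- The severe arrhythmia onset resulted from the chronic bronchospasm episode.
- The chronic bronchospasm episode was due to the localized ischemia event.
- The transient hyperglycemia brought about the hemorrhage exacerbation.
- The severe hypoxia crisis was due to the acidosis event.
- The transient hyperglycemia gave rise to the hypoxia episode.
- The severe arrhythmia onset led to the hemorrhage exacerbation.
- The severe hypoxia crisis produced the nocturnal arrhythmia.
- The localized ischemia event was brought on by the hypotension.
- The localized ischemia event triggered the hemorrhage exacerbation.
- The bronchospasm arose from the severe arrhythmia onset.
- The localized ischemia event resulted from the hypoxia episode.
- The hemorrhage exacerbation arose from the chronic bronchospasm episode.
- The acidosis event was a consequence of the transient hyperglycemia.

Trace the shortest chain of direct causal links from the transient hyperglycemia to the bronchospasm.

the transient hyperglycemia → the hypoxia episode → the localized ischemia event → the chronic bronchospasm episode → the severe arrhythmia onset → the bronchospasm

the transient hyperglycemia → the hypoxia episode
the hypoxia episode → the localized ischemia event
the localized ischemia event → the chronic bronchospasm episode
the chronic bronchospasm episode → the severe arrhythmia onset
the severe arrhythmia onset → the bronchospasm
Length: 5 steps.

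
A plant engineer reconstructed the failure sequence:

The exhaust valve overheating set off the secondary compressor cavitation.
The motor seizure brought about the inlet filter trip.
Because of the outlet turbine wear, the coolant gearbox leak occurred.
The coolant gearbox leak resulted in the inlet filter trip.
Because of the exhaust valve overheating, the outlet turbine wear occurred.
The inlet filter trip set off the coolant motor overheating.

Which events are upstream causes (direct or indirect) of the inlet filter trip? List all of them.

the coolant gearbox leak, the exhaust valve overheating, the motor seizure, the outlet turbine wear

Immediate causes of the inlet filter trip: the coolant gearbox leak, the motor seizure.
Further upstream: the exhaust valve overheating, the outlet turbine wear.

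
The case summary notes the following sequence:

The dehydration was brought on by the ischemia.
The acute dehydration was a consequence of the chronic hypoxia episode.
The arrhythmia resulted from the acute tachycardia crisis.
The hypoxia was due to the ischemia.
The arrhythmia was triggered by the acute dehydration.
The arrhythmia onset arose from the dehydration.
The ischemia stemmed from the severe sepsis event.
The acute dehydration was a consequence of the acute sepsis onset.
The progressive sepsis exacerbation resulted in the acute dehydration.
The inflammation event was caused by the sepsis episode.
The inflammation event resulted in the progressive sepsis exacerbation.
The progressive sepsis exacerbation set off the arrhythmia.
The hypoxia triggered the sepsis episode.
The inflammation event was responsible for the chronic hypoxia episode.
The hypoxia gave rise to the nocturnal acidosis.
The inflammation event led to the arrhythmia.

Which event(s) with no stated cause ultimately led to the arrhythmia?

the acute sepsis onset, the acute tachycardia crisis, the severe sepsis event

Tracing upstream from the arrhythmia: the arrhythmia ← the inflammation event ← the sepsis episode ← the hypoxia ← the ischemia ← the severe sepsis event.
A separate upstream branch: the arrhythmia ← the acute tachycardia crisis.
A separate upstream branch: the arrhythmia ← the acute dehydration ← the acute sepsis onset.
Each of those chain origins has no stated cause.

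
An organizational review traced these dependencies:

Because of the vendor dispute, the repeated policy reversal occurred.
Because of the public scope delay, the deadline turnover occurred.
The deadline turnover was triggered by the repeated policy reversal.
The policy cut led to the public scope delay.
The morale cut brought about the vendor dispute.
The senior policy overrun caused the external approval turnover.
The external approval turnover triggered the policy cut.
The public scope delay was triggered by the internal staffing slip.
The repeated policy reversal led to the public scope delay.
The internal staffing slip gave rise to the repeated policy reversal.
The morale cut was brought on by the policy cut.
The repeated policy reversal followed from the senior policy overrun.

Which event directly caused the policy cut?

the external approval turnover

Upstream contributors include the senior policy overrun, but only the external approval turnover feeds directly into the policy cut.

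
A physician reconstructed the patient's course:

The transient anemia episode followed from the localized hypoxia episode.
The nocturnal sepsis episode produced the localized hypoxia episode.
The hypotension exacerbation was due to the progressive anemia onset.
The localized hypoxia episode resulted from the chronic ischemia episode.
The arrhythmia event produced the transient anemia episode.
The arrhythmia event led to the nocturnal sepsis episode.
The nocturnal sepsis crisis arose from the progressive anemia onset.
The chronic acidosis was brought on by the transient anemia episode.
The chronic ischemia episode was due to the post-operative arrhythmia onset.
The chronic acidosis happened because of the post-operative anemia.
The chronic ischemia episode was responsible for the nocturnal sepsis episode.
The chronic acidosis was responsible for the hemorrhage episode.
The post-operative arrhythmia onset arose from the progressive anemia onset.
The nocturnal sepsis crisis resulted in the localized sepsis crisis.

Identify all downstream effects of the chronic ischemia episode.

the chronic acidosis, the hemorrhage episode, the localized hypoxia episode, the nocturnal sepsis episode, the transient anemia episode

Direct effects: the nocturnal sepsis episode, the localized hypoxia episode.
2 steps out: the transient anemia episode.
3 steps out: the chronic acidosis.
4 steps out: the hemorrhage episode.
Not reachable from it: the progressive anemia onset, the post-operative arrhythmia onset, the hypotension exacerbation, the arrhythmia event, the nocturnal sepsis crisis, the localized sepsis crisis, the post-operative anemia.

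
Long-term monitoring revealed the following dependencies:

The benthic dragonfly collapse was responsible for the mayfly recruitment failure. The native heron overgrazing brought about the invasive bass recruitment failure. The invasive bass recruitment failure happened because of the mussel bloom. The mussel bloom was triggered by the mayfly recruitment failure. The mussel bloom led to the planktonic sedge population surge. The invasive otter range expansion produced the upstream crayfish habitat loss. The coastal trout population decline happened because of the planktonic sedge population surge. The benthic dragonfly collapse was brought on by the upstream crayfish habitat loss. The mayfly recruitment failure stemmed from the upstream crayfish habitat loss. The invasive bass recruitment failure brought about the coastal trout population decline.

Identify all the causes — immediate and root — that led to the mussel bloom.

Immediate cause of the mussel bloom: the mayfly recruitment failure.
Further upstream: the invasive otter range expansion, the upstream crayfish habitat loss, the benthic dragonfly collapse.

the benthic dragonfly collapse, the invasive otter range expansion, the mayfly recruitment failure, the upstream crayfish habitat loss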